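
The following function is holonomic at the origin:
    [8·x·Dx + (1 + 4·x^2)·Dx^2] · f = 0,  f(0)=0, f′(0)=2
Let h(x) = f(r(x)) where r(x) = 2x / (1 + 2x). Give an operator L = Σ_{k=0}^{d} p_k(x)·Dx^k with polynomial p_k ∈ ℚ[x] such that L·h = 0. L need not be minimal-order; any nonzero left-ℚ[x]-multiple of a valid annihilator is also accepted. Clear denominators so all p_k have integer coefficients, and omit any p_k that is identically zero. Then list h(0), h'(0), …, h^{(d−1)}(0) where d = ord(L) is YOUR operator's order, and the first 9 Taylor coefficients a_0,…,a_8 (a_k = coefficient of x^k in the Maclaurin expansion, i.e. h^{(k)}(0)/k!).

f: a_k = 0, 2, 0, -8/3, 0, 32/5, 0, -128/7, 0, …
f∘r: x↦r, Dx↦Dx/r' in L_f ⇒ L₀.
L = (4 + 40·x)·Dx + (1 + 4·x + 20·x^2)·Dx^2  (order 2).
h: a_k = 0, 4, -8, -16/3, 96, -1216/5, -1408/3, 35584/7, -10752, …
ICs: h(0) = 0, h′(0) = 4.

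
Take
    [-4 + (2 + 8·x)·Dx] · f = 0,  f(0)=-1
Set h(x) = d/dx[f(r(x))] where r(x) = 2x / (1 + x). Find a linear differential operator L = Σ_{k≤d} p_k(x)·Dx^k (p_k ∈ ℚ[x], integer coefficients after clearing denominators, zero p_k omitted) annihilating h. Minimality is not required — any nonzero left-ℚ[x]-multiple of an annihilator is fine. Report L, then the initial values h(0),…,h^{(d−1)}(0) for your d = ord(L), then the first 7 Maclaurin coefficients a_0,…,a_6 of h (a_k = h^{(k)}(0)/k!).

f: a_k = -1, -2, 2, -4, 10, -28, 84, …
h₀=f(r): pull back L_f along r ⇒ L₀.
h₀' ⇒ L via d/dx closure of L₀.
L = (-6 - 18·x) + (-1 - 10·x - 9·x^2)·Dx  (order 1).
h: a_k = -4, 24, -156, 1136, -8820, 70920, -582540, …
ICs: h(0) = -4.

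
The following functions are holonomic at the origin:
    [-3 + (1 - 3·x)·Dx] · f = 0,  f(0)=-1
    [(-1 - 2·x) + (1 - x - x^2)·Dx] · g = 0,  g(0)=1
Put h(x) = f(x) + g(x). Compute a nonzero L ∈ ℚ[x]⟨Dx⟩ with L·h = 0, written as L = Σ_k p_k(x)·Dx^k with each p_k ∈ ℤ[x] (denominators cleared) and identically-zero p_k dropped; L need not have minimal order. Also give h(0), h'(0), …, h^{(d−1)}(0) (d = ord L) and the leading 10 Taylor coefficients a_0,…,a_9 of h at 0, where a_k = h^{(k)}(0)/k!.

L = (-6 - 36·x + 18·x^2 - 18·x^3) + (14 - 18·x - 24·x^2 + 18·x^3 - 36·x^4)·Dx + (-2 + 10·x - 15·x^2 + 10·x^3 - 9·x^5)·Dx^2  (order 2).
h: a_k = 0, -2, -7, -24, -76, -235, -716, -2166, -6527, -19628, …
ICs: h(0) = 0, h′(0) = -2.

f: a_k = -1, -3, -9, -27, -81, -243, -729, -2187, -6561, -19683, …
g: a_k = 1, 1, 2, 3, 5, 8, 13, 21, 34, 55, …
f+g: L₀ = lclm(L_f,L_g), ord ≤ 1+1.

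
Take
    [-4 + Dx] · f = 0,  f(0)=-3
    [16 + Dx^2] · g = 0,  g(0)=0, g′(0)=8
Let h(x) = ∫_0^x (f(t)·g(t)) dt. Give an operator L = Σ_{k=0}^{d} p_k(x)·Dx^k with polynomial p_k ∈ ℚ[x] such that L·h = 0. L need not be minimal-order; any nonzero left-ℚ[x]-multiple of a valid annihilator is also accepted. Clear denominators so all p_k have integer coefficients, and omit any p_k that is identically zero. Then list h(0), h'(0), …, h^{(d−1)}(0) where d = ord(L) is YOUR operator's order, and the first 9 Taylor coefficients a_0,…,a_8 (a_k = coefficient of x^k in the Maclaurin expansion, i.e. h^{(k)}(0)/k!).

L = 32·Dx - 8·Dx^2 + Dx^3  (order 3).
h: a_k = 0, 0, -12, -32, -32, 0, 512/15, 4096/105, 2048/105, …
ICs: h(0) = 0, h′(0) = 0, h′′(0) = -24.

f: a_k = -3, -12, -24, -32, -32, -128/5, -256/15, -1024/105, -512/105, …
g: a_k = 0, 8, 0, -64/3, 0, 256/15, 0, -2048/315, 0, …
f·g: L₀ = L_f ⊗_s L_g, ord ≤ 1·2.
h=∫₀ˣh₀: take L = L₀·Dx.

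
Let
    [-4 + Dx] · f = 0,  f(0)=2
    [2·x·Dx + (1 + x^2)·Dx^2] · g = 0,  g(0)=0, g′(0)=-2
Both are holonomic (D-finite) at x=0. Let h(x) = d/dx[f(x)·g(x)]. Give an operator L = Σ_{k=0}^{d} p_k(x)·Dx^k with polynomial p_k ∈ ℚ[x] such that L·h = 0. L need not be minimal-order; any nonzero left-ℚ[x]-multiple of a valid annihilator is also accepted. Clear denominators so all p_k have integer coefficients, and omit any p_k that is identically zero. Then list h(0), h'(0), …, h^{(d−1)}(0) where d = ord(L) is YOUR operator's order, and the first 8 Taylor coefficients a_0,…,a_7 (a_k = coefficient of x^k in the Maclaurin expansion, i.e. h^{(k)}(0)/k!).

f: a_k = 2, 8, 16, 64/3, 64/3, 256/15, 512/45, 2048/315, …
g: a_k = 0, -2, 0, 2/3, 0, -2/5, 0, 2/7, …
f·g: L₀ = L_f ⊗_s L_g, ord ≤ 1·2.
Differentiate: ansatz ord ≤ ord L₀ ⇒ L.
L = (28 - 32·x + 76·x^2 - 32·x^3 + 32·x^4) + (-15 + 12·x - 35·x^2 + 12·x^3 - 16·x^4)·Dx + (2 - x + 4·x^2 - x^3 + 2·x^4)·Dx^2  (order 2).
h: a_k = -4, -32, -92, -448/3, -164, -416/3, -1508/15, -3968/63, …
ICs: h(0) = -4, h′(0) = -32.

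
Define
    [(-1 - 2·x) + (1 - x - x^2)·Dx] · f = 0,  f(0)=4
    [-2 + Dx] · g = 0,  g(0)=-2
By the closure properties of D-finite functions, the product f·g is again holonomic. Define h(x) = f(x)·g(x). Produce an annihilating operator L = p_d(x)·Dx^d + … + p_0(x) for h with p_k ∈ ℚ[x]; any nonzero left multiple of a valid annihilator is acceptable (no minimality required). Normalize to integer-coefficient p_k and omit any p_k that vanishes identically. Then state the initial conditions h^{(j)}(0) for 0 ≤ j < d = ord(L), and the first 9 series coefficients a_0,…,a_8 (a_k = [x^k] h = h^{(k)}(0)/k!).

L = (3 - 2·x^2) + (-1 + x + x^2)·Dx  (order 1).
h: a_k = -8, -24, -48, -248/3, -136, -1104/5, -16088/45, -20248/35, -98288/105, …
ICs: h(0) = -8.

f: a_k = 4, 4, 8, 12, 20, 32, 52, 84, 136, …
g: a_k = -2, -4, -4, -8/3, -4/3, -8/15, -8/45, -16/315, -4/315, …
f·g: L₀ = L_f ⊗_s L_g, ord ≤ 1·1.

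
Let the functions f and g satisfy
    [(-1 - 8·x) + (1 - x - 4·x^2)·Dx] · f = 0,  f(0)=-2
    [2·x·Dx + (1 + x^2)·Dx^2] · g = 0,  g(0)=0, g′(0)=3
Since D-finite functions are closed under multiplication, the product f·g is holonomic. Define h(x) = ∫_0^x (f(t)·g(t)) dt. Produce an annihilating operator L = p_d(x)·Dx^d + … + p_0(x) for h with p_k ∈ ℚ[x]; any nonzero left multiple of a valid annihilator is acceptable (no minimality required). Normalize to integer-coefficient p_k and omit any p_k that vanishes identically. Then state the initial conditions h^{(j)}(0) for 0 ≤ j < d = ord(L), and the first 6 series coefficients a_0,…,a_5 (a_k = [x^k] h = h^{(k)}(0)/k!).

L = (8 + 2·x + 24·x^2)·Dx + (2 + 14·x + 4·x^2 + 24·x^3)·Dx^2 + (-1 + x + 3·x^2 + x^3 + 4·x^4)·Dx^3  (order 3).
h: a_k = 0, 0, -3, -2, -7, -52/5, …
ICs: h(0) = 0, h′(0) = 0, h′′(0) = -6.

f: a_k = -2, -2, -10, -18, -58, -130, …
g: a_k = 0, 3, 0, -1, 0, 3/5, …
h₀=f·g: eliminate ⇒ L₀, order ≤ 1·2.
∫: right-multiply L₀ by Dx.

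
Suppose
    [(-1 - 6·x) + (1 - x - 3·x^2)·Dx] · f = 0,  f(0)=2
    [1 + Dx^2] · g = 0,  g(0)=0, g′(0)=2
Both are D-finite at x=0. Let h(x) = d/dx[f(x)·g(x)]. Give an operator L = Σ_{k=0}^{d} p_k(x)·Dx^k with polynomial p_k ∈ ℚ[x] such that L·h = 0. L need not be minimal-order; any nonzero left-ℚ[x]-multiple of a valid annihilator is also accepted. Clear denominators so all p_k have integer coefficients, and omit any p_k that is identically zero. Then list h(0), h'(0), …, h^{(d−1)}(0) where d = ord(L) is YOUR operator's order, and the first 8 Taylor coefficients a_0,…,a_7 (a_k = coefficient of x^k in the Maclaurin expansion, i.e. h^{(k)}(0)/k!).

f: a_k = 2, 2, 8, 14, 38, 80, 194, 434, …
g: a_k = 0, 2, 0, -1/3, 0, 1/60, 0, -1/2520, …
Product ⇒ symmetric product L₀, ord ≤ 2.
Derive L from L₀ (diff closure).
L = (83 - 2·x - 5·x^2 + 6·x^3 + 9·x^4) + (16 + 98·x + 18·x^2 + 36·x^3)·Dx + (-5 + 4·x + 13·x^2 + 6·x^3 + 9·x^4)·Dx^2  (order 2).
h: a_k = 4, 8, 46, 328/3, 2201/6, 4661/5, 473087/180, 2120746/315, …
ICs: h(0) = 4, h′(0) = 8.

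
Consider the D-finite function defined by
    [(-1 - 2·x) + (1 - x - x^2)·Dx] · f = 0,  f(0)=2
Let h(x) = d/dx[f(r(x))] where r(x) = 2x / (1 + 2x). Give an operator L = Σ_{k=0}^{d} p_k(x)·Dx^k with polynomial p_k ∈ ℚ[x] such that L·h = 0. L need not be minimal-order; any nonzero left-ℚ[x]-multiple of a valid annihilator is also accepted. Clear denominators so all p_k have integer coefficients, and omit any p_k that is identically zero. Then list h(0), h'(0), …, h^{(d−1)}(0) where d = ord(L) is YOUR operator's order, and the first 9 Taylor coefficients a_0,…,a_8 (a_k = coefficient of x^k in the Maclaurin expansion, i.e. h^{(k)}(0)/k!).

f: a_k = 2, 2, 4, 6, 10, 16, 26, 42, 68, …
Substitute x→r, Dx→(1/r')Dx; clear ⇒ L₀.
h=h₀': d/dx-closure on L₀ ⇒ L.
L = (4 + 24·x + 96·x^2 + 96·x^3) + (-1 - 10·x - 24·x^2 + 8·x^3 + 48·x^4)·Dx  (order 1).
h: a_k = 4, 16, 0, 128, -320, 1536, -5376, 20480, -73728, …
ICs: h(0) = 4.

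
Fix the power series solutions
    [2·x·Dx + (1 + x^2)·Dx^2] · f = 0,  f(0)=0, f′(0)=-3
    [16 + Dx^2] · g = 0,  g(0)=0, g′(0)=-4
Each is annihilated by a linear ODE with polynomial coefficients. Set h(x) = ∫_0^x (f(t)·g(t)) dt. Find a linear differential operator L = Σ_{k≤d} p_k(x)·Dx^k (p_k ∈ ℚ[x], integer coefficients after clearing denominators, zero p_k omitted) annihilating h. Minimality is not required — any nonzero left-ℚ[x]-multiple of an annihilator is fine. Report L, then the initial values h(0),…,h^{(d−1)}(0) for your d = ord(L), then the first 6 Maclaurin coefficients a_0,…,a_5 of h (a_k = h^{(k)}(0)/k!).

f: a_k = 0, -3, 0, 1, 0, -3/5, …
g: a_k = 0, -4, 0, 32/3, 0, -128/15, …
L₀ := L_f ⊗_s L_g (sym. prod.), ord ≤ 4.
h=∫₀ˣh₀: take L = L₀·Dx.
L = (5440 + 19136·x^2 + 25856·x^4 + 16384·x^6 + 4096·x^8)·Dx + (1152·x + 3200·x^3 + 3072·x^5 + 1024·x^7)·Dx^2 + (612 + 2252·x^2 + 3168·x^4 + 2048·x^6 + 512·x^8)·Dx^3 + (72·x + 200·x^3 + 192·x^5 + 64·x^7)·Dx^4 + (17 + 66·x^2 + 97·x^4 + 64·x^6 + 16·x^8)·Dx^5  (order 5).
h: a_k = 0, 0, 0, 4, 0, -36/5, …
ICs: h(0) = 0, h′(0) = 0, h′′(0) = 0, h′′′(0) = 24, h′′′′(0) = 0.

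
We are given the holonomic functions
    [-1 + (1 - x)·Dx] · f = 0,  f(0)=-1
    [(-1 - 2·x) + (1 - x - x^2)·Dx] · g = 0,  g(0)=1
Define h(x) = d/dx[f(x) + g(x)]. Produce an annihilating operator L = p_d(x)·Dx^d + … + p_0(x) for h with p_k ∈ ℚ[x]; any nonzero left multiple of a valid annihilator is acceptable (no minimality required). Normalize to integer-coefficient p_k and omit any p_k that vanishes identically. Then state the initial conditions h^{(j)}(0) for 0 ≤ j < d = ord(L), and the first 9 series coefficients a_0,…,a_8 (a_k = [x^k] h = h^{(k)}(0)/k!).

f: a_k = -1, -1, -1, -1, -1, -1, -1, -1, -1, …
g: a_k = 1, 1, 2, 3, 5, 8, 13, 21, 34, …
Weyl lclm of L_f,L_g ⇒ L₀ (ord ≤ 2).
Differentiate: ansatz ord ≤ ord L₀ ⇒ L.
L = (-6 - 24·x - 24·x^3 + 6·x^4) + (6 + 6·x - 6·x^2 - 21·x^4 + 6·x^5)·Dx + (-1 + 2·x - 3·x^2 + 6·x^3 - 2·x^4 - 3·x^5 + x^6)·Dx^2  (order 2).
h: a_k = 0, 2, 6, 16, 35, 72, 140, 264, 486, …
ICs: h(0) = 0, h′(0) = 2.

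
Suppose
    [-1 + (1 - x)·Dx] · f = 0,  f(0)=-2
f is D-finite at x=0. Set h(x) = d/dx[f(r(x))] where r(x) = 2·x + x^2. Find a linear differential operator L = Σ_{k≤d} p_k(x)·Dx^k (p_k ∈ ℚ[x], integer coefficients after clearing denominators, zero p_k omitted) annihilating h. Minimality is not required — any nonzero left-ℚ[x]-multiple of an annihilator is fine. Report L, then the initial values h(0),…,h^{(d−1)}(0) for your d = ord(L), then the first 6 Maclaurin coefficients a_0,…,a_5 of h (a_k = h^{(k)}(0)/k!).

f: a_k = -2, -2, -2, -2, -2, -2, …
Substitute x→r, Dx→(1/r')Dx; clear ⇒ L₀.
h₀' ⇒ L via d/dx closure of L₀.
L = (5 + 6·x + 3·x^2) + (-1 + x + 3·x^2 + x^3)·Dx  (order 1).
h: a_k = -4, -20, -72, -232, -700, -2028, …
ICs: h(0) = -4.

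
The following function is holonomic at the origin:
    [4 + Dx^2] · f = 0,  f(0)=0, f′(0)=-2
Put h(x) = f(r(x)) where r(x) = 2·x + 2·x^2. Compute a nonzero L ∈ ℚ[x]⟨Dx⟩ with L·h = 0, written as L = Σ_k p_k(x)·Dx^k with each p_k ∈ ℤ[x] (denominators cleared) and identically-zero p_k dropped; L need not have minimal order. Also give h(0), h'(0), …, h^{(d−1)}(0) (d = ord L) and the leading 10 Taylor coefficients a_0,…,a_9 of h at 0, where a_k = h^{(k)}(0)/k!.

L = (16 + 96·x + 192·x^2 + 128·x^3) - 2·Dx + (1 + 2·x)·Dx^2  (order 2).
h: a_k = 0, -4, -4, 32/3, 32, 352/15, -32, -25856/315, -2816/45, 70528/2835, …
ICs: h(0) = 0, h′(0) = -4.

f: a_k = 0, -2, 0, 4/3, 0, -4/15, 0, 8/315, 0, -4/2835, …
h₀=f(r): pull back L_f along r ⇒ L₀.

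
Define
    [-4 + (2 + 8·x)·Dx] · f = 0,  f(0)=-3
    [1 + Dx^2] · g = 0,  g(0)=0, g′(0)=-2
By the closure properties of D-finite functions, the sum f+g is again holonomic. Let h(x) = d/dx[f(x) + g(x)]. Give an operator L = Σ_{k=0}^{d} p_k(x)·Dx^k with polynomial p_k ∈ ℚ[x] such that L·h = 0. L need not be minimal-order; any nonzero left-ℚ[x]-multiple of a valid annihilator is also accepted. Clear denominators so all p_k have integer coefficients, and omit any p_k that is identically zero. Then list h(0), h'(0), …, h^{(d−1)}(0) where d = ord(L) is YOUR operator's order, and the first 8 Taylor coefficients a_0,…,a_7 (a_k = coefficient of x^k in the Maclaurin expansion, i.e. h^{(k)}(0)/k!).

f: a_k = -3, -6, 6, -12, 30, -84, 252, -792, …
g: a_k = 0, -2, 0, 1/3, 0, -1/60, 0, 1/2520, …
Sum ⇒ L₀ = lclm(L_f,L_g) in ℚ(x)⟨Dx⟩.
h=h₀': d/dx-closure on L₀ ⇒ L.
L = (-122 - 16·x - 32·x^2) + (-13 - 60·x - 48·x^2 - 64·x^3)·Dx + (-122 - 16·x - 32·x^2)·Dx^2 + (-13 - 60·x - 48·x^2 - 64·x^3)·Dx^3  (order 3).
h: a_k = -8, 12, -35, 120, -5041/12, 1512, -1995839/360, 20592, …
ICs: h(0) = -8, h′(0) = 12, h′′(0) = -70.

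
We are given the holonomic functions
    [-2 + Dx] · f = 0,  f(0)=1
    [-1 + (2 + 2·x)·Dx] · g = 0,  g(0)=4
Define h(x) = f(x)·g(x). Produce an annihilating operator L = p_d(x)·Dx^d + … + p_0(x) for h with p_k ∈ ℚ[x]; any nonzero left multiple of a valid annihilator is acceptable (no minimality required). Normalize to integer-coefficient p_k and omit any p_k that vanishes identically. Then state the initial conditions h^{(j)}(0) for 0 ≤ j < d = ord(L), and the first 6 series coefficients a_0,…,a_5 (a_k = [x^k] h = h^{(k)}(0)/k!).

f: a_k = 1, 2, 2, 4/3, 2/3, 4/15, …
g: a_k = 4, 2, -1/2, 1/4, -5/32, 7/64, …
Sym-product of L_f,L_g gives L₀ (≤ ord 1).
L = (-5 - 4·x) + (2 + 2·x)·Dx  (order 1).
h: a_k = 4, 10, 23/2, 103/12, 449/96, 1949/960, …
ICs: h(0) = 4.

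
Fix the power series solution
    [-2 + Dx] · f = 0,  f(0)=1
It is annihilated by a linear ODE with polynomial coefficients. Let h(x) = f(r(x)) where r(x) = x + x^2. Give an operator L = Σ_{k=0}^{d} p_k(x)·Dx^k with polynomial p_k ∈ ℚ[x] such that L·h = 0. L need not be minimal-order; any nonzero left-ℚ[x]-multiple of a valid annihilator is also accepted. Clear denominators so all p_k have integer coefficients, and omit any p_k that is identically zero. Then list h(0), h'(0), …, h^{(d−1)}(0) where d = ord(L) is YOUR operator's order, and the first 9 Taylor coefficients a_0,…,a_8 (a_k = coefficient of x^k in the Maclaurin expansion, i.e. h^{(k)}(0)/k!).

L = (-2 - 4·x) + Dx  (order 1).
h: a_k = 1, 2, 4, 16/3, 20/3, 104/15, 304/45, 1856/315, 1528/315, …
ICs: h(0) = 1.

f: a_k = 1, 2, 2, 4/3, 2/3, 4/15, 4/45, 8/315, 2/315, …
Change of var in L_f (x↦r) gives L₀.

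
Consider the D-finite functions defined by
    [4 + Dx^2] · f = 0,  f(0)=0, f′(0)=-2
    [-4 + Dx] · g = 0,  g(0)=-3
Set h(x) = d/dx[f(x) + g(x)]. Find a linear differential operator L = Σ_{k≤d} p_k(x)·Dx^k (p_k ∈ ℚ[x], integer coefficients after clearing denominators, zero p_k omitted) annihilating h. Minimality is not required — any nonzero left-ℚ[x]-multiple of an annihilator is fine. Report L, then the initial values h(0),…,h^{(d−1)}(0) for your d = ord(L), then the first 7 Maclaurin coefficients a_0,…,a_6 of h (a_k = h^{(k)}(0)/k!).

L = 16 - 4·Dx + 4·Dx^2 - Dx^3  (order 3).
h: a_k = -14, -48, -92, -128, -388/3, -512/5, -3064/45, …
ICs: h(0) = -14, h′(0) = -48, h′′(0) = -184.

f: a_k = 0, -2, 0, 4/3, 0, -4/15, 0, …
g: a_k = -3, -12, -24, -32, -32, -128/5, -256/15, …
f+g: L₀ = lclm(L_f,L_g), ord ≤ 2+1.
Differentiate: ansatz ord ≤ ord L₀ ⇒ L.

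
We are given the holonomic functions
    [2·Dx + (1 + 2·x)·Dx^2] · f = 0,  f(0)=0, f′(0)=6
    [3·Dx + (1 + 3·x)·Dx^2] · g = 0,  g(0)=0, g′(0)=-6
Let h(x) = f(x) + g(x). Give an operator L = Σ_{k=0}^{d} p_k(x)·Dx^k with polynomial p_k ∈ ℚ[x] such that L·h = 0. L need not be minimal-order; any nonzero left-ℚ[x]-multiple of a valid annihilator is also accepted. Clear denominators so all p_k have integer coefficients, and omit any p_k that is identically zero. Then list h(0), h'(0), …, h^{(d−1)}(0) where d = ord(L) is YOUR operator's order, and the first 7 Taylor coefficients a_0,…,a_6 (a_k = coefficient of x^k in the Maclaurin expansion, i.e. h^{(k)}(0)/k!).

f: a_k = 0, 6, -6, 8, -12, 96/5, -32, …
g: a_k = 0, -6, 9, -18, 81/2, -486/5, 243, …
Sum ⇒ L₀ = lclm(L_f,L_g) in ℚ(x)⟨Dx⟩.
L = 12·Dx + (10 + 24·x)·Dx^2 + (1 + 5·x + 6·x^2)·Dx^3  (order 3).
h: a_k = 0, 0, 3, -10, 57/2, -78, 211, …
ICs: h(0) = 0, h′(0) = 0, h′′(0) = 6.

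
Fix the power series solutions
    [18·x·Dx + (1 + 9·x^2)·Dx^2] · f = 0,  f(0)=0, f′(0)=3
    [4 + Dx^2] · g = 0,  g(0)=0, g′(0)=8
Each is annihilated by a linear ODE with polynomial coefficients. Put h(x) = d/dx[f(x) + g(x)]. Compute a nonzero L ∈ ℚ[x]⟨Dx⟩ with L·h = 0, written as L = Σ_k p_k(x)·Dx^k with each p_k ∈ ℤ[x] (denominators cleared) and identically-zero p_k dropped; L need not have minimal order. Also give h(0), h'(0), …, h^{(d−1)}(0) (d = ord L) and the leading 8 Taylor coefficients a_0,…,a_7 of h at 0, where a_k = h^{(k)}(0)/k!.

f: a_k = 0, 3, 0, -9, 0, 243/5, 0, -2187/7, …
g: a_k = 0, 8, 0, -16/3, 0, 16/15, 0, -32/315, …
Weyl lclm of L_f,L_g ⇒ L₀ (ord ≤ 4).
h₀' ⇒ L via d/dx closure of L₀.
L = (-3744·x + 37584·x^3 + 11664·x^5) + (-28 + 864·x^2 + 10692·x^4 + 5832·x^6)·Dx + (-936·x + 9396·x^3 + 2916·x^5)·Dx^2 + (-7 + 216·x^2 + 2673·x^4 + 1458·x^6)·Dx^3  (order 3).
h: a_k = 11, 0, -43, 0, 745/3, 0, -98447/45, 0, …
ICs: h(0) = 11, h′(0) = 0, h′′(0) = -86.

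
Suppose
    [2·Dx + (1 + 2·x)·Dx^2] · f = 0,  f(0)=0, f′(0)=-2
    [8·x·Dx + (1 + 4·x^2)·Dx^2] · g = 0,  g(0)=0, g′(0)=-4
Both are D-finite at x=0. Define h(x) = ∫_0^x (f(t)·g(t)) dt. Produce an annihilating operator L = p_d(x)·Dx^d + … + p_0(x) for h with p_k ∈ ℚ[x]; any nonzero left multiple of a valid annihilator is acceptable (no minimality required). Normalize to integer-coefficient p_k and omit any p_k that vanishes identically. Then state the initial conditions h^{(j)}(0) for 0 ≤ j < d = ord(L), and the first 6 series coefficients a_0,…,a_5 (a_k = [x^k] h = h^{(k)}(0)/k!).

f: a_k = 0, -2, 2, -8/3, 4, -32/5, …
g: a_k = 0, -4, 0, 16/3, 0, -64/5, …
L₀ := L_f ⊗_s L_g (sym. prod.), ord ≤ 4.
h=∫h₀ ⇒ L = L₀·Dx.
L = (192 + 704·x + 2560·x^2 + 9984·x^3 + 15360·x^4 + 13312·x^5 + 4096·x^7)·Dx^2 + (72 + 992·x + 4928·x^2 + 15488·x^3 + 34816·x^4 + 47616·x^5 + 35840·x^6 + 6144·x^7 + 14336·x^8)·Dx^3 + (24 + 256·x + 1536·x^2 + 4992·x^3 + 11520·x^4 + 19968·x^5 + 24576·x^6 + 18432·x^7 + 6144·x^8 + 8192·x^9)·Dx^4 + (5 + 36·x + 148·x^2 + 448·x^3 + 1056·x^4 + 1920·x^5 + 2688·x^6 + 3072·x^7 + 2304·x^8 + 1024·x^9 + 1024·x^10)·Dx^5  (order 5).
h: a_k = 0, 0, 0, 8/3, -2, 0, …
ICs: h(0) = 0, h′(0) = 0, h′′(0) = 0, h′′′(0) = 16, h′′′′(0) = -48.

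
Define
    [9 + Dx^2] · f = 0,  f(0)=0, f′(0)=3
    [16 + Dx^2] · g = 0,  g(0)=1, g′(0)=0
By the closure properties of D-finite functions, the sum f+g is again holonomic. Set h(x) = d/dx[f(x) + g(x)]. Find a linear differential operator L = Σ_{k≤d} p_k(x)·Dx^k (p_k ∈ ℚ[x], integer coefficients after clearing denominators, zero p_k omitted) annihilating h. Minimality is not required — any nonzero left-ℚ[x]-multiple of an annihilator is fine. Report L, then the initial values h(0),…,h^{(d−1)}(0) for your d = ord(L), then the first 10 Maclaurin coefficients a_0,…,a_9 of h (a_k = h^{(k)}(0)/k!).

f: a_k = 0, 3, 0, -9/2, 0, 81/40, 0, -243/560, 0, 243/4480, …
g: a_k = 1, 0, -8, 0, 32/3, 0, -256/45, 0, 512/315, 0, …
h₀=f+g: left-lcm gives L₀, ord ≤ 4.
Differentiate: ansatz ord ≤ ord L₀ ⇒ L.
L = 144 + 25·Dx^2 + Dx^4  (order 4).
h: a_k = 3, -16, -27/2, 128/3, 81/8, -512/15, -243/80, 4096/315, 2187/4480, -8192/2835, …
ICs: h(0) = 3, h′(0) = -16, h′′(0) = -27, h′′′(0) = 256.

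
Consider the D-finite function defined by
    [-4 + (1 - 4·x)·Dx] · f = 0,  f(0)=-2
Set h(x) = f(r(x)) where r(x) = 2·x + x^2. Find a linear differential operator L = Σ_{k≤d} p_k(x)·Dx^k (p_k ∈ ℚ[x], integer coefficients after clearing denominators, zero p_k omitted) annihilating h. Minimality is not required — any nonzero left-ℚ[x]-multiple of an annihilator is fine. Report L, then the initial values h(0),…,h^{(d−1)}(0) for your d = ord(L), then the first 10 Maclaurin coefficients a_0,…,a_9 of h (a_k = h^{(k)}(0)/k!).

L = (8 + 8·x) + (-1 + 8·x + 4·x^2)·Dx  (order 1).
h: a_k = -2, -16, -136, -1152, -9760, -82688, -700544, -5935104, -50283008, -426004480, …
ICs: h(0) = -2.

f: a_k = -2, -8, -32, -128, -512, -2048, -8192, -32768, -131072, -524288, …
Change of var in L_f (x↦r) gives L₀.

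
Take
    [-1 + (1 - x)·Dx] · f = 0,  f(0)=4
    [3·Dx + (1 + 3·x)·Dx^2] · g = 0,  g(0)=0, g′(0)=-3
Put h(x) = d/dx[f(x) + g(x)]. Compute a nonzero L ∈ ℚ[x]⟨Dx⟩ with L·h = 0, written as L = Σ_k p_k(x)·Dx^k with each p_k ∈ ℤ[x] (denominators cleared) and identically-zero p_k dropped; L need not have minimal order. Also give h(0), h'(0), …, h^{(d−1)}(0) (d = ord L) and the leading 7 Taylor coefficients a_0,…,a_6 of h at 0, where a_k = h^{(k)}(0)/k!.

L = (54 + 18·x) + (-12 + 72·x + 36·x^2)·Dx + (-5 - 13·x + 9·x^2 + 9·x^3)·Dx^2  (order 2).
h: a_k = 1, 17, -15, 97, -223, 753, -2159, …
ICs: h(0) = 1, h′(0) = 17.

f: a_k = 4, 4, 4, 4, 4, 4, 4, …
g: a_k = 0, -3, 9/2, -9, 81/4, -243/5, 243/2, …
f+g: L₀ = lclm(L_f,L_g), ord ≤ 1+2.
h₀' ⇒ L via d/dx closure of L₀.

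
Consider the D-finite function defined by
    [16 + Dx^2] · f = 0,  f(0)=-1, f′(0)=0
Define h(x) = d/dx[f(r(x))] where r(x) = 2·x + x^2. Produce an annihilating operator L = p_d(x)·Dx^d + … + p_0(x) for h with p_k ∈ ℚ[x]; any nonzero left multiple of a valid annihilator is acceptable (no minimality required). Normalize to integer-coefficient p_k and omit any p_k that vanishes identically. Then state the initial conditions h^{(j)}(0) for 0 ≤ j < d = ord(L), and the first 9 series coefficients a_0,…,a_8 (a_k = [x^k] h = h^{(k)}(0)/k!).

f: a_k = -1, 0, 8, 0, -32/3, 0, 256/45, 0, -512/315, …
f∘r: x↦r, Dx↦Dx/r' in L_f ⇒ L₀.
Differentiate: ansatz ord ≤ ord L₀ ⇒ L.
L = (67 + 256·x + 384·x^2 + 256·x^3 + 64·x^4) + (-3 - 3·x)·Dx + (1 + 2·x + x^2)·Dx^2  (order 2).
h: a_k = 0, 64, 96, -1952/3, -5120/3, 9728/15, 105728/15, 2365184/315, -237568/35, …
ICs: h(0) = 0, h′(0) = 64.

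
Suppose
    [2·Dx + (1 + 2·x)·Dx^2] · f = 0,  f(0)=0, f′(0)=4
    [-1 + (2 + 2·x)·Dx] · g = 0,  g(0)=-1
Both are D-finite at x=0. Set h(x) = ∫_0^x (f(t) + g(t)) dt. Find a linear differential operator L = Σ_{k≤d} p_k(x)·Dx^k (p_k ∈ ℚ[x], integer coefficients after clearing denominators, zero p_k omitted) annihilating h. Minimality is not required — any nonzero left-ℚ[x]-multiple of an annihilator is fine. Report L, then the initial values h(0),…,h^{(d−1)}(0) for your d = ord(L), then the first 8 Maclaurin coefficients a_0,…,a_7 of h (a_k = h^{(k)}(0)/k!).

f: a_k = 0, 4, -4, 16/3, -8, 64/5, -64/3, 256/7, …
g: a_k = -1, -1/2, 1/8, -1/16, 5/128, -7/256, 21/1024, -33/2048, …
L₀ := lclm(L_f,L_g); ord L₀ ≤ 2+1.
∫: right-multiply L₀ by Dx.
L = (10 + 4·x)·Dx^2 + (29 + 52·x + 20·x^2)·Dx^3 + (6 + 22·x + 24·x^2 + 8·x^3)·Dx^4  (order 4).
h: a_k = 0, -1, 7/4, -31/24, 253/192, -1019/640, 16349/7680, -65473/21504, …
ICs: h(0) = 0, h′(0) = -1, h′′(0) = 7/2, h′′′(0) = -31/4.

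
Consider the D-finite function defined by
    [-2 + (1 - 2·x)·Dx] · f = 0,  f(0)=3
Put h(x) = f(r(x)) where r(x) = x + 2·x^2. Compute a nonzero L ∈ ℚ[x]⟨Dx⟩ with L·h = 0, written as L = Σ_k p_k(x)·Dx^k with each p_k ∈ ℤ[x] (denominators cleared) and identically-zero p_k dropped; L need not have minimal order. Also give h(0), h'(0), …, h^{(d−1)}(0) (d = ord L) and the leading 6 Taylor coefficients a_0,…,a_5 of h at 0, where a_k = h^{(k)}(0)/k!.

L = (2 + 8·x) + (-1 + 2·x + 4·x^2)·Dx  (order 1).
h: a_k = 3, 6, 24, 72, 240, 768, …
ICs: h(0) = 3.

f: a_k = 3, 6, 12, 24, 48, 96, …
L₀ from L_f via x↦r, Dx↦r'^{-1}Dx.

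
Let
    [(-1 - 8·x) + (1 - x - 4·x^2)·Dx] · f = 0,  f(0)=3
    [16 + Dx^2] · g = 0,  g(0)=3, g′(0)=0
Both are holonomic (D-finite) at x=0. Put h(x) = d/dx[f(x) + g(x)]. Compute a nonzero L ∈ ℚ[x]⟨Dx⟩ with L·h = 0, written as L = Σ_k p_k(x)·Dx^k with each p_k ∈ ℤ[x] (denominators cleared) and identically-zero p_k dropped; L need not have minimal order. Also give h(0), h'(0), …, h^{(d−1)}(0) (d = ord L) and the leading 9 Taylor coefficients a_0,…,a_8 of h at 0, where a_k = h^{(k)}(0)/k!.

f: a_k = 3, 3, 15, 27, 87, 195, 543, 1323, 3495, …
g: a_k = 3, 0, -24, 0, 32, 0, -256/15, 0, 512/105, …
L₀ := lclm(L_f,L_g); ord L₀ ≤ 1+2.
Differentiate: ansatz ord ≤ ord L₀ ⇒ L.
L = (6848 + 35072·x + 150784·x^2 + 87040·x^3 + 204800·x^4 + 147456·x^5 + 196608·x^6) + (-560 - 4048·x + 5184·x^2 + 13952·x^3 + 2560·x^4 + 18432·x^5 + 57344·x^6 + 65536·x^7)·Dx + (428 + 2192·x + 9424·x^2 + 5440·x^3 + 12800·x^4 + 9216·x^5 + 12288·x^6)·Dx^2 + (-35 - 253·x + 324·x^2 + 872·x^3 + 160·x^4 + 1152·x^5 + 3584·x^6 + 4096·x^7)·Dx^3  (order 3).
h: a_k = 3, -18, 81, 476, 975, 15778/5, 9261, 2939896/105, 79083, …
ICs: h(0) = 3, h′(0) = -18, h′′(0) = 162.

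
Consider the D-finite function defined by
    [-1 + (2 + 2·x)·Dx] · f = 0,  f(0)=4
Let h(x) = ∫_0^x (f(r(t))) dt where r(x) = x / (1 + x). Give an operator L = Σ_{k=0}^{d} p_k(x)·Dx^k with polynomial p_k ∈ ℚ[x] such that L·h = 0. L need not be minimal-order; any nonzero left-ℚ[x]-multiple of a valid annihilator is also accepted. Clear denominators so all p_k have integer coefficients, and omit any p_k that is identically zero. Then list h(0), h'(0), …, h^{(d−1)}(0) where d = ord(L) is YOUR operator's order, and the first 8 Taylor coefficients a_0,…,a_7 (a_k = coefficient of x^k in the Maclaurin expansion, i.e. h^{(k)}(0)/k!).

L = -Dx + (2 + 6·x + 4·x^2)·Dx^2  (order 2).
h: a_k = 0, 4, 1, -5/6, 13/16, -141/160, 133/128, -2353/1792, …
ICs: h(0) = 0, h′(0) = 4.

f: a_k = 4, 2, -1/2, 1/4, -5/32, 7/64, -21/256, 33/512, …
h₀=f(r): pull back L_f along r ⇒ L₀.
∫: right-multiply L₀ by Dx.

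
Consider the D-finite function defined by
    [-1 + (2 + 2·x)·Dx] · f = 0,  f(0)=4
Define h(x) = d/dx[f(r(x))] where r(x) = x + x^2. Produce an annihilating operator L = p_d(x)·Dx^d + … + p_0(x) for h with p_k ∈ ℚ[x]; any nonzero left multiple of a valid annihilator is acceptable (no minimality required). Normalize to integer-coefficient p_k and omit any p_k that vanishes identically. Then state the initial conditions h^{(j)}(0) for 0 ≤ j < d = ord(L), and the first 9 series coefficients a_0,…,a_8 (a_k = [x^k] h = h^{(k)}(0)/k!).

f: a_k = 4, 2, -1/2, 1/4, -5/32, 7/64, -21/256, 33/512, -429/8192, …
Change of var in L_f (x↦r) gives L₀.
Derive L from L₀ (diff closure).
L = 3 + (-2 - 6·x - 6·x^2 - 4·x^3)·Dx  (order 1).
h: a_k = 2, 3, -9/4, 3/8, 75/64, -171/128, 147/512, 867/1024, -17037/16384, …
ICs: h(0) = 2.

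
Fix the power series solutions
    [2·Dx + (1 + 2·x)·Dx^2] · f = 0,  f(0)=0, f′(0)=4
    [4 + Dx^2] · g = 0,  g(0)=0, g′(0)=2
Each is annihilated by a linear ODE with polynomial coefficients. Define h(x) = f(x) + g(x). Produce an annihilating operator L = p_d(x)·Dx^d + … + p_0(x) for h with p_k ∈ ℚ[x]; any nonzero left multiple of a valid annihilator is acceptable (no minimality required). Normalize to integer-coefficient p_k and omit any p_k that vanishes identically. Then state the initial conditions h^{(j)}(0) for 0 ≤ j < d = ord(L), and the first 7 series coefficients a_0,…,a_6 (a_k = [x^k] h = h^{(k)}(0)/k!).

L = (56 + 32·x + 32·x^2)·Dx + (12 + 40·x + 48·x^2 + 32·x^3)·Dx^2 + (14 + 8·x + 8·x^2)·Dx^3 + (3 + 10·x + 12·x^2 + 8·x^3)·Dx^4  (order 4).
h: a_k = 0, 6, -4, 4, -8, 196/15, -64/3, …
ICs: h(0) = 0, h′(0) = 6, h′′(0) = -8, h′′′(0) = 24.

f: a_k = 0, 4, -4, 16/3, -8, 64/5, -64/3, …
g: a_k = 0, 2, 0, -4/3, 0, 4/15, 0, …
L₀ := lclm(L_f,L_g); ord L₀ ≤ 2+2.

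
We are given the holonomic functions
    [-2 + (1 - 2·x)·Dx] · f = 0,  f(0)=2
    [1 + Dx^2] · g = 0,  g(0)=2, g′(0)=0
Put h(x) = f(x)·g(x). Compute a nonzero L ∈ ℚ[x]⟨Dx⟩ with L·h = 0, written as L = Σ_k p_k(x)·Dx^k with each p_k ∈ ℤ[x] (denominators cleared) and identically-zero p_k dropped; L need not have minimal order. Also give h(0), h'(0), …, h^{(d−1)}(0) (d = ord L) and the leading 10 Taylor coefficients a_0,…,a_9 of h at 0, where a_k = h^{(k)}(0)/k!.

L = (-1 + 2·x) + 4·Dx + (-1 + 2·x)·Dx^2  (order 2).
h: a_k = 4, 8, 14, 28, 337/6, 337/3, 40439/180, 40439/90, 9058337/10080, 9058337/5040, …
ICs: h(0) = 4, h′(0) = 8.

f: a_k = 2, 4, 8, 16, 32, 64, 128, 256, 512, 1024, …
g: a_k = 2, 0, -1, 0, 1/12, 0, -1/360, 0, 1/20160, 0, …
L₀ := L_f ⊗_s L_g (sym. prod.), ord ≤ 2.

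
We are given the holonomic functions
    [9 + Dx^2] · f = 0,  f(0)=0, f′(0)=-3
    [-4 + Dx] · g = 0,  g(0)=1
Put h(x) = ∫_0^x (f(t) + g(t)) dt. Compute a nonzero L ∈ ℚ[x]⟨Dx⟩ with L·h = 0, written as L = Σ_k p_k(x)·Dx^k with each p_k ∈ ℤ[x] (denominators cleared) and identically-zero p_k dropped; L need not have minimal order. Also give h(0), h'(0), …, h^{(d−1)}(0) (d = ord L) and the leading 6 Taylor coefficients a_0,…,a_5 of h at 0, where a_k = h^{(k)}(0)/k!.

L = -36·Dx + 9·Dx^2 - 4·Dx^3 + Dx^4  (order 4).
h: a_k = 0, 1, 1/2, 8/3, 91/24, 32/15, …
ICs: h(0) = 0, h′(0) = 1, h′′(0) = 1, h′′′(0) = 16.

f: a_k = 0, -3, 0, 9/2, 0, -81/40, …
g: a_k = 1, 4, 8, 32/3, 32/3, 128/15, …
h₀=f+g: left-lcm gives L₀, ord ≤ 3.
h=∫₀ˣh₀: take L = L₀·Dx.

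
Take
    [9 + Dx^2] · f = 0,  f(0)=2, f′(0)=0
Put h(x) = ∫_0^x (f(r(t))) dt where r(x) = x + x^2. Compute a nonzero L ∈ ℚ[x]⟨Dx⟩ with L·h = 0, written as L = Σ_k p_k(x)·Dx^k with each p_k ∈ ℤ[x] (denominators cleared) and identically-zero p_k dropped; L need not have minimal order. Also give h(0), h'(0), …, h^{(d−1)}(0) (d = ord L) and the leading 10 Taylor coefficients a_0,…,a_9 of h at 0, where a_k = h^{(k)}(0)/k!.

L = (9 + 54·x + 108·x^2 + 72·x^3)·Dx - 2·Dx^2 + (1 + 2·x)·Dx^3  (order 3).
h: a_k = 0, 2, 0, -3, -9/2, -9/20, 9/2, 1539/280, 297/160, -5799/2240, …
ICs: h(0) = 0, h′(0) = 2, h′′(0) = 0.

f: a_k = 2, 0, -9, 0, 27/4, 0, -81/40, 0, 729/2240, 0, …
Change of var in L_f (x↦r) gives L₀.
h=∫h₀ ⇒ L = L₀·Dx.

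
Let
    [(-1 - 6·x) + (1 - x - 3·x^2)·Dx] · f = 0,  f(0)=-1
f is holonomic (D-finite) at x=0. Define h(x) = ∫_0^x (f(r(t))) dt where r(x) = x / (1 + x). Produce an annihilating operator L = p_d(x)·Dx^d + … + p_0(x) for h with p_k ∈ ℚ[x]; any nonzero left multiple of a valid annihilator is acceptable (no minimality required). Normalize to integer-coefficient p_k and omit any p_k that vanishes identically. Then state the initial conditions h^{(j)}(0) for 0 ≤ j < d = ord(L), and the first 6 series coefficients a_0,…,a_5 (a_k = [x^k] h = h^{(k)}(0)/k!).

f: a_k = -1, -1, -4, -7, -19, -40, …
Change of var in L_f (x↦r) gives L₀.
∫: right-multiply L₀ by Dx.
L = (1 + 7·x)·Dx + (-1 - 2·x + 2·x^2 + 3·x^3)·Dx^2  (order 2).
h: a_k = 0, -1, -1/2, -1, 0, -9/5, …
ICs: h(0) = 0, h′(0) = -1.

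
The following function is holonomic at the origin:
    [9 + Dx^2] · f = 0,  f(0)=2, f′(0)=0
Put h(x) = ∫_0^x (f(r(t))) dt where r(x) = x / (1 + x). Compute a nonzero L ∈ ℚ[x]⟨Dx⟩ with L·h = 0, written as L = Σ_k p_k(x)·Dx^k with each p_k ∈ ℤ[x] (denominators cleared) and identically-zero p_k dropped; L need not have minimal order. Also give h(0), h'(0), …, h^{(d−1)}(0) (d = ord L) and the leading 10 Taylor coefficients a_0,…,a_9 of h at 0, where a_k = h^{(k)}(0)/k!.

L = 9·Dx + (2 + 6·x + 6·x^2 + 2·x^3)·Dx^2 + (1 + 4·x + 6·x^2 + 4·x^3 + x^4)·Dx^3  (order 3).
h: a_k = 0, 2, 0, -3, 9/2, -81/20, 3/2, 117/40, -1377/160, 32617/2240, …
ICs: h(0) = 0, h′(0) = 2, h′′(0) = 0.

f: a_k = 2, 0, -9, 0, 27/4, 0, -81/40, 0, 729/2240, 0, …
Substitute x→r, Dx→(1/r')Dx; clear ⇒ L₀.
∫: right-multiply L₀ by Dx.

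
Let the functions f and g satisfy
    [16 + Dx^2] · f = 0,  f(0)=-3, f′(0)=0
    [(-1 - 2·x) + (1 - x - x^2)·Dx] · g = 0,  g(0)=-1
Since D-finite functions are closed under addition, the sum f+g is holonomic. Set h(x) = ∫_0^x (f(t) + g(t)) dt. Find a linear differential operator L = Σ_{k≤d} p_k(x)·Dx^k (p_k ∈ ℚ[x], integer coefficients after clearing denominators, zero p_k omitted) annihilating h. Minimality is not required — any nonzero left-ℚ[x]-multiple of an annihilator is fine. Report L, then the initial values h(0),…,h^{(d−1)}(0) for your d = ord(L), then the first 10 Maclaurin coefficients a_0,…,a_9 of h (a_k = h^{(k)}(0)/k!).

f: a_k = -3, 0, 24, 0, -32, 0, 256/15, 0, -512/105, 0, …
g: a_k = -1, -1, -2, -3, -5, -8, -13, -21, -34, -55, …
Sum ⇒ L₀ = lclm(L_f,L_g) in ℚ(x)⟨Dx⟩.
h=∫h₀ ⇒ L = L₀·Dx.
L = (-272 - 384·x + 352·x^2 - 192·x^3 - 640·x^4 - 256·x^5)·Dx + (160 - 368·x - 32·x^2 + 544·x^3 - 48·x^4 - 384·x^5 - 128·x^6)·Dx^2 + (-17 - 24·x + 22·x^2 - 12·x^3 - 40·x^4 - 16·x^5)·Dx^3 + (10 - 23·x - 2·x^2 + 34·x^3 - 3·x^4 - 24·x^5 - 8·x^6)·Dx^4  (order 4).
h: a_k = 0, -4, -1/2, 22/3, -3/4, -37/5, -4/3, 61/105, -21/8, -4082/945, …
ICs: h(0) = 0, h′(0) = -4, h′′(0) = -1, h′′′(0) = 44.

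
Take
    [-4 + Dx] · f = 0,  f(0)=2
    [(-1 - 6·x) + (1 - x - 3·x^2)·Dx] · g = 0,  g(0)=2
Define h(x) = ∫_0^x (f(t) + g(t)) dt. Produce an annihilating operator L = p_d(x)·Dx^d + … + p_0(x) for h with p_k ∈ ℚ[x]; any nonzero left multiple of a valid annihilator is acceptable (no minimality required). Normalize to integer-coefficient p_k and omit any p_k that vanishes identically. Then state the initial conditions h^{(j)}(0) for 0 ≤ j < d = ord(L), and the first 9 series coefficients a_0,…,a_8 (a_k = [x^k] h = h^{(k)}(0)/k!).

L = (16 - 8·x + 360·x^2 + 288·x^3)·Dx + (8 - 50·x - 134·x^2 + 96·x^3 + 144·x^4)·Dx^2 + (-3 + 13·x + 11·x^2 - 42·x^3 - 36·x^4)·Dx^3  (order 3).
h: a_k = 0, 4, 5, 8, 53/6, 178/15, 728/45, 9242/315, 69379/1260, …
ICs: h(0) = 0, h′(0) = 4, h′′(0) = 10.

f: a_k = 2, 8, 16, 64/3, 64/3, 256/15, 512/45, 2048/315, 1024/315, …
g: a_k = 2, 2, 8, 14, 38, 80, 194, 434, 1016, …
f+g: L₀ = lclm(L_f,L_g), ord ≤ 1+1.
∫: right-multiply L₀ by Dx.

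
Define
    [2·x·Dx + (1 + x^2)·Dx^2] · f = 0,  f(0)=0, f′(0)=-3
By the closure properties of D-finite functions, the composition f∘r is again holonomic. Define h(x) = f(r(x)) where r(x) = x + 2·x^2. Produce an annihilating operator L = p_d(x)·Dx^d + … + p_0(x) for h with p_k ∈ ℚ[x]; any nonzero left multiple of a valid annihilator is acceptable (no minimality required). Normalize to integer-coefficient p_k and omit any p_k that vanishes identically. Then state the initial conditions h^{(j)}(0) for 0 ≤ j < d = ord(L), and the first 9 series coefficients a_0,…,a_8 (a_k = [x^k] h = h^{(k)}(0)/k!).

L = (-4 + 2·x + 16·x^2 + 48·x^3 + 48·x^4)·Dx + (1 + 4·x + x^2 + 8·x^3 + 20·x^4 + 16·x^5)·Dx^2  (order 2).
h: a_k = 0, -3, -6, 1, 6, 57/5, 2, -165/7, -42, …
ICs: h(0) = 0, h′(0) = -3.

f: a_k = 0, -3, 0, 1, 0, -3/5, 0, 3/7, 0, …
Substitute x→r, Dx→(1/r')Dx; clear ⇒ L₀.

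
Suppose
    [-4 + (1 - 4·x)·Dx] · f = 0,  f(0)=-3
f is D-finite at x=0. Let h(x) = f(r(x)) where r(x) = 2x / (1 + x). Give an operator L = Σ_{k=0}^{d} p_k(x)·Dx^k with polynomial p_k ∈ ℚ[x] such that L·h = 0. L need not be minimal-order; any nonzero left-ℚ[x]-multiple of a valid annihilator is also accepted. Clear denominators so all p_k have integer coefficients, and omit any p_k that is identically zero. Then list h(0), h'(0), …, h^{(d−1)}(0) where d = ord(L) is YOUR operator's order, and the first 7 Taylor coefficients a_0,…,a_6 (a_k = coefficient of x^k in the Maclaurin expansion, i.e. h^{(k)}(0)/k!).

f: a_k = -3, -12, -48, -192, -768, -3072, -12288, …
Change of var in L_f (x↦r) gives L₀.
L = 8 + (-1 + 6·x + 7·x^2)·Dx  (order 1).
h: a_k = -3, -24, -168, -1176, -8232, -57624, -403368, …
ICs: h(0) = -3.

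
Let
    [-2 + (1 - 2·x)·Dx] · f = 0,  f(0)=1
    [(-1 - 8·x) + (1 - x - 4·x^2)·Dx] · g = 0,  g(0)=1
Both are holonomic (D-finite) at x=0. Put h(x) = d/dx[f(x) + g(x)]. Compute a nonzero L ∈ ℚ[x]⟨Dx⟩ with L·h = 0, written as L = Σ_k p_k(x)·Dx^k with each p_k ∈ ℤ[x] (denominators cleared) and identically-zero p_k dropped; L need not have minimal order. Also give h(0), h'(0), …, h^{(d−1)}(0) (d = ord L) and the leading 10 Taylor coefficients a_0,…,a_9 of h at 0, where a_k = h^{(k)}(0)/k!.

f: a_k = 1, 2, 4, 8, 16, 32, 64, 128, 256, 512, …
g: a_k = 1, 1, 5, 9, 29, 65, 181, 441, 1165, 2929, …
f+g: L₀ = lclm(L_f,L_g), ord ≤ 1+1.
h₀' ⇒ L via d/dx closure of L₀.
L = (12 - 576·x + 1152·x^2 - 3072·x^3 + 1536·x^4) + (15 + 60·x - 288·x^2 + 1152·x^3 - 2880·x^4 + 1536·x^5)·Dx + (-3 + 21·x - 78·x^2 + 128·x^3 + 96·x^4 - 448·x^5 + 256·x^6)·Dx^2  (order 2).
h: a_k = 3, 18, 51, 180, 485, 1470, 3983, 11368, 30969, 86130, …
ICs: h(0) = 3, h′(0) = 18.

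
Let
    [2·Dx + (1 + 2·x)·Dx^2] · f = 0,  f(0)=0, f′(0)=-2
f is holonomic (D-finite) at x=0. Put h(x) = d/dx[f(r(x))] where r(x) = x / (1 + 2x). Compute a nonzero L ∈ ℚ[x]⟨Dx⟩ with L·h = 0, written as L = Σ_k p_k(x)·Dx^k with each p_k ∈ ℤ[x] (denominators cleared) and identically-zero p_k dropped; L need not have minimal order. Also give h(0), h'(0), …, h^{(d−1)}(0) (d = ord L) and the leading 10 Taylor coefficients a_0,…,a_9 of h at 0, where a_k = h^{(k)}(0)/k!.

f: a_k = 0, -2, 2, -8/3, 4, -32/5, 32/3, -128/7, 32, -512/9, …
h₀=f(r): pull back L_f along r ⇒ L₀.
Derive L from L₀ (diff closure).
L = (6 + 16·x) + (1 + 6·x + 8·x^2)·Dx  (order 1).
h: a_k = -2, 12, -56, 240, -992, 4032, -16256, 65280, -261632, 1047552, …
ICs: h(0) = -2.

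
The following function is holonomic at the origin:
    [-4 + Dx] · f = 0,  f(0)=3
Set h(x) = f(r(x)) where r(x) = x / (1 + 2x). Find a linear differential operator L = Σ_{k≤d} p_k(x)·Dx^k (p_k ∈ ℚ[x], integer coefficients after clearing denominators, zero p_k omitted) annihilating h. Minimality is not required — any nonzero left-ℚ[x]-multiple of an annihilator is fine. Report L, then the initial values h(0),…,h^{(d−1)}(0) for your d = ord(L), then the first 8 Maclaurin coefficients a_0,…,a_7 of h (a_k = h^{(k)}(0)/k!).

L = -4 + (1 + 4·x + 4·x^2)·Dx  (order 1).
h: a_k = 3, 12, 0, -16, 32, -192/5, 256/15, 1280/21, …
ICs: h(0) = 3.

f: a_k = 3, 12, 24, 32, 32, 128/5, 256/15, 1024/105, …
f∘r: x↦r, Dx↦Dx/r' in L_f ⇒ L₀.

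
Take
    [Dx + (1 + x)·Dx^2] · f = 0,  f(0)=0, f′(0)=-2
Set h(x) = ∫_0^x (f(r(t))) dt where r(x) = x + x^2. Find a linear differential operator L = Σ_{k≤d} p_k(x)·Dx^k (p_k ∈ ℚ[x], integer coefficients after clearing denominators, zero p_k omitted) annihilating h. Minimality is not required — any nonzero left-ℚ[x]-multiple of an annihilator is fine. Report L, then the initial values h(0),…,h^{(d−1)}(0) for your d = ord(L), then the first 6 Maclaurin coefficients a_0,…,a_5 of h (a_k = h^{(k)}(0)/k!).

L = (-1 + 2·x + 2·x^2)·Dx^2 + (1 + 3·x + 3·x^2 + 2·x^3)·Dx^3  (order 3).
h: a_k = 0, 0, -1, -1/3, 1/3, -1/10, …
ICs: h(0) = 0, h′(0) = 0, h′′(0) = -2.

f: a_k = 0, -2, 1, -2/3, 1/2, -2/5, …
f∘r: x↦r, Dx↦Dx/r' in L_f ⇒ L₀.
h=∫h₀ ⇒ L = L₀·Dx.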